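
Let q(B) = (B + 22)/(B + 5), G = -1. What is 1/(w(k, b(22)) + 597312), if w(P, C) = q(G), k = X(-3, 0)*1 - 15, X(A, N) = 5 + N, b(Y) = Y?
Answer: 4/2389269 ≈ 1.6742e-6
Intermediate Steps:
q(B) = (22 + B)/(5 + B)
k = -10 (k = (5 + 0)*1 - 15 = 5*1 - 15 = 5 - 15 = -10)
w(P, C) = 21/4 (w(P, C) = (22 - 1)/(5 - 1) = 21/4)
1/(w(k, b(22)) + 597312) = 1/(21/4 + 597312) = 1/(2389269/4) = 4/2389269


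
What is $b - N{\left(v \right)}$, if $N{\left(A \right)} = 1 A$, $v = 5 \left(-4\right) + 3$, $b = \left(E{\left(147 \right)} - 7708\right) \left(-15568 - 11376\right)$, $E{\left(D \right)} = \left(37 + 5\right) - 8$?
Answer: $206768273$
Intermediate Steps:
$E{\left(D \right)} = 34$ ($E{\left(D \right)} = 42 - 8 = 34$)
$b = 206768256$ ($b = \left(34 - 7708\right) \left(-15568 - 11376\right) = \left(-7674\right) \left(-26944\right) = 206768256$)
$v = -17$ ($v = -20 + 3 = -17$)
$N{\left(A \right)} = A$
$b - N{\left(v \right)} = 206768256 - -17 = 206768256 + 17 = 206768273$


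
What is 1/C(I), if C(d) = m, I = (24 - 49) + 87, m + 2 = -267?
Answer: -1/269 ≈ -0.0037175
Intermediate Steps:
m = -269 (m = -2 - 267 = -269)
I = 62 (I = -25 + 87 = 62)
C(d) = -269
1/C(I) = 1/(-269) = -1/269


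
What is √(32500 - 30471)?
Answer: √2029 ≈ 45.044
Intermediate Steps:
√(32500 - 30471) = √2029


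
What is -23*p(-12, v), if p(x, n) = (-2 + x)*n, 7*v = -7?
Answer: -322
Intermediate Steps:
v = -1 (v = (⅐)*(-7) = -1)
p(x, n) = n*(-2 + x)
-23*p(-12, v) = -(-23)*(-2 - 12) = -(-23)*(-14) = -23*14 = -322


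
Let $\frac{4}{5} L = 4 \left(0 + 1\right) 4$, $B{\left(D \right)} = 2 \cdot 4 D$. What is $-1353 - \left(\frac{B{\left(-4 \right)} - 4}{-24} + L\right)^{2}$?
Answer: $- \frac{7261}{4} \approx -1815.3$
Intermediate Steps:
$B{\left(D \right)} = 8 D$
$L = 20$ ($L = \frac{5 \cdot 4 \left(0 + 1\right) 4}{4} = \frac{5 \cdot 4 \cdot 1 \cdot 4}{4} = \frac{5 \cdot 4 \cdot 4}{4} = \frac{5}{4} \cdot 16 = 20$)
$-1353 - \left(\frac{B{\left(-4 \right)} - 4}{-24} + L\right)^{2} = -1353 - \left(\frac{8 \left(-4\right) - 4}{-24} + 20\right)^{2} = -1353 - \left(\left(-32 - 4\right) \left(- \frac{1}{24}\right) + 20\right)^{2} = -1353 - \left(\left(-36\right) \left(- \frac{1}{24}\right) + 20\right)^{2} = -1353 - \left(\frac{3}{2} + 20\right)^{2} = -1353 - \left(\frac{43}{2}\right)^{2} = -1353 - \frac{1849}{4} = - \frac{7261}{4}$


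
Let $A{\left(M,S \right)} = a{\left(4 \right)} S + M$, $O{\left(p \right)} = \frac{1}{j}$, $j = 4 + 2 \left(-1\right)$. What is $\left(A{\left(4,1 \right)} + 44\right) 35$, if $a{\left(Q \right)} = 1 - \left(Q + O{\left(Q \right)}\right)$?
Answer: $\frac{3115}{2} \approx 1557.5$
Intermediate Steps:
$j = 2$ ($j = 4 - 2 = 2$)
$O{\left(p \right)} = \frac{1}{2}$
$a{\left(Q \right)} = \frac{1}{2} - Q$ ($a{\left(Q \right)} = 1 - \left(Q + \frac{1}{2}\right) = 1 - \left(\frac{1}{2} + Q\right) = \frac{1}{2} - Q$)
$A{\left(M,S \right)} = M - \frac{7 S}{2}$ ($A{\left(M,S \right)} = \left(\frac{1}{2} - 4\right) S + M = - \frac{7 S}{2} + M = M - \frac{7 S}{2}$)
$\left(A{\left(4,1 \right)} + 44\right) 35 = \left(\left(4 - \frac{7}{2}\right) + 44\right) 35 = \left(\frac{1}{2} + 44\right) 35 = \frac{89}{2} \cdot 35 = \frac{3115}{2}$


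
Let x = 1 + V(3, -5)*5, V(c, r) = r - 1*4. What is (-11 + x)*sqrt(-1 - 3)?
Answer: -110*I ≈ -110.0*I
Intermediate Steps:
V(c, r) = -4 + r (V(c, r) = r - 4 = -4 + r)
x = -44 (x = 1 + (-4 - 5)*5 = 1 - 9*5 = 1 - 45 = -44)
(-11 + x)*sqrt(-1 - 3) = (-11 - 44)*sqrt(-1 - 3) = -110*I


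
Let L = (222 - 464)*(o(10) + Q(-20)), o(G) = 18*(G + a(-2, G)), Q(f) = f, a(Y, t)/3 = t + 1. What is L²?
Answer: 33294571024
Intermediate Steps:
a(Y, t) = 3 + 3*t (a(Y, t) = 3*(t + 1) = 3*(1 + t) = 3 + 3*t)
o(G) = 54 + 72*G (o(G) = 18*(G + (3 + 3*G)) = 18*(3 + 4*G) = 54 + 72*G)
L = -182468 (L = (222 - 464)*((54 + 72*10) - 20) = -242*((54 + 720) - 20) = -242*(774 - 20) = -242*754 = -182468)
L² = (-182468)² = 33294571024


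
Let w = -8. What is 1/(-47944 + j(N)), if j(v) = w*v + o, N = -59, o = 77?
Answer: -1/47395 ≈ -2.1099e-5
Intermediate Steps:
j(v) = 77 - 8*v (j(v) = -8*v + 77 = 77 - 8*v)
1/(-47944 + j(N)) = 1/(-47944 + (77 - 8*(-59))) = 1/(-47944 + (77 + 472)) = 1/(-47944 + 549) = 1/(-47395) = -1/47395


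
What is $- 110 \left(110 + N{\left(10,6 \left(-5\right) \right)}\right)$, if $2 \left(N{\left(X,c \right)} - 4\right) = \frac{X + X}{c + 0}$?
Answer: $- \frac{37510}{3} \approx -12503.0$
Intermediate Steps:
$N{\left(X,c \right)} = 4 + \frac{X}{c}$ ($N{\left(X,c \right)} = 4 + \frac{\left(X + X\right) \frac{1}{c + 0}}{2} = 4 + \frac{2 X \frac{1}{c}}{2} = 4 + \frac{X}{c}$)
$- 110 \left(110 + N{\left(10,6 \left(-5\right) \right)}\right) = - 110 \left(110 + \left(4 + \frac{10}{6 \left(-5\right)}\right)\right) = - 110 \left(110 + \left(4 + \frac{10}{-30}\right)\right) = - 110 \left(110 + \left(4 + 10 \left(- \frac{1}{30}\right)\right)\right) = - 110 \left(110 + \left(4 - \frac{1}{3}\right)\right) = - 110 \left(110 + \frac{11}{3}\right) = \left(-110\right) \frac{341}{3} = - \frac{37510}{3}$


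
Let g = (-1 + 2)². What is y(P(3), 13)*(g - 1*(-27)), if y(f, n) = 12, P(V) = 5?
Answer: 336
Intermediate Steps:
g = 1 (g = 1² = 1)
y(P(3), 13)*(g - 1*(-27)) = 12*(1 - 1*(-27)) = 12*(1 + 27) = 12*28 = 336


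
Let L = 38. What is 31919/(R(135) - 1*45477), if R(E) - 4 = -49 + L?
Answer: -31919/45484 ≈ -0.70176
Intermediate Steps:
R(E) = -7 (R(E) = 4 + (-49 + 38) = 4 - 11 = -7)
31919/(R(135) - 1*45477) = 31919/(-7 - 1*45477) = 31919/(-7 - 45477) = 31919/(-45484) = 31919*(-1/45484) = -31919/45484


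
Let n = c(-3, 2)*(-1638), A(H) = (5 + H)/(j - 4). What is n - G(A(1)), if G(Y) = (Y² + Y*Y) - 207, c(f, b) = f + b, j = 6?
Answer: 1827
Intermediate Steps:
A(H) = 5/2 + H/2 (A(H) = (5 + H)/(6 - 4) = (5 + H)/2 = (5 + H)*(½) = 5/2 + H/2)
c(f, b) = b + f
G(Y) = -207 + 2*Y² (G(Y) = (Y² + Y²) - 207 = 2*Y² - 207 = -207 + 2*Y²)
n = 1638 (n = (2 - 3)*(-1638) = -1*(-1638) = 1638)
n - G(A(1)) = 1638 - (-207 + 2*(5/2 + (½)*1)²) = 1638 - (-207 + 2*(5/2 + ½)²) = 1638 - (-207 + 2*3²) = 1638 - (-207 + 2*9) = 1638 - (-207 + 18) = 1638 - 1*(-189) = 1638 + 189 = 1827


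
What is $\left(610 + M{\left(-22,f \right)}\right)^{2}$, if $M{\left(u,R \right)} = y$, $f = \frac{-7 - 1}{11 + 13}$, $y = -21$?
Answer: $346921$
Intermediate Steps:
$f = - \frac{1}{3}$ ($f = - \frac{8}{24} = \left(-8\right) \frac{1}{24} = - \frac{1}{3} \approx -0.33333$)
$M{\left(u,R \right)} = -21$
$\left(610 + M{\left(-22,f \right)}\right)^{2} = \left(610 - 21\right)^{2} = 589^{2} = 346921$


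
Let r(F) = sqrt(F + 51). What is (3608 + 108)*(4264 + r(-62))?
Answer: 15845024 + 3716*I*sqrt(11) ≈ 1.5845e+7 + 12325.0*I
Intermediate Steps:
r(F) = sqrt(51 + F)
(3608 + 108)*(4264 + r(-62)) = (3608 + 108)*(4264 + sqrt(51 - 62)) = 3716*(4264 + sqrt(-11)) = 3716*(4264 + I*sqrt(11)) = 15845024 + 3716*I*sqrt(11)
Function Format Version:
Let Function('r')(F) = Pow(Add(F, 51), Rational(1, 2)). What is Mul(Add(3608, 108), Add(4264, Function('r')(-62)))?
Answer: Add(15845024, Mul(3716, I, Pow(11, Rational(1, 2)))) ≈ Add(1.5845e+7, Mul(12325., I))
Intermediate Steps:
Function('r')(F) = Pow(Add(51, F), Rational(1, 2))
Mul(Add(3608, 108), Add(4264, Function('r')(-62))) = Mul(Add(3608, 108), Add(4264, Pow(Add(51, -62), Rational(1, 2)))) = Mul(3716, Add(4264, Pow(-11, Rational(1, 2)))) = Mul(3716, Add(4264, Mul(I, Pow(11, Rational(1, 2))))) = Add(15845024, Mul(3716, I, Pow(11, Rational(1, 2))))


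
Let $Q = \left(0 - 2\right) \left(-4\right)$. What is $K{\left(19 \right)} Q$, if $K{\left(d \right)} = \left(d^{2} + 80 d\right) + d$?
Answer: $15200$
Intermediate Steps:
$K{\left(d \right)} = d^{2} + 81 d$
$Q = 8$ ($Q = \left(-2\right) \left(-4\right) = 8$)
$K{\left(19 \right)} Q = 19 \left(81 + 19\right) 8 = 19 \cdot 100 \cdot 8 = 1900 \cdot 8 = 15200$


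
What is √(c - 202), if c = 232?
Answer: √30 ≈ 5.4772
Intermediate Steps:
√(c - 202) = √(232 - 202) = √30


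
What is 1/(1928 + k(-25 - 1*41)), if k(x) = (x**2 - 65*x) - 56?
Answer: 1/10518 ≈ 9.5075e-5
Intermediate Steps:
k(x) = -56 + x**2 - 65*x
1/(1928 + k(-25 - 1*41)) = 1/(1928 + (-56 + (-25 - 1*41)**2 - 65*(-25 - 1*41))) = 1/(1928 + (-56 + (-25 - 41)**2 - 65*(-25 - 41))) = 1/(1928 + (-56 + (-66)**2 - 65*(-66))) = 1/(1928 + (-56 + 4356 + 4290)) = 1/(1928 + 8590) = 1/10518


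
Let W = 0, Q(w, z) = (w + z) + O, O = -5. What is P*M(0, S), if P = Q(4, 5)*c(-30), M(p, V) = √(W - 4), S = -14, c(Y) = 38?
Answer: 304*I ≈ 304.0*I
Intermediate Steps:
Q(w, z) = -5 + w + z (Q(w, z) = (w + z) - 5 = -5 + w + z)
M(p, V) = 2*I (M(p, V) = √(0 - 4) = √(-4) = 2*I)
P = 152 (P = (-5 + 4 + 5)*38 = 4*38 = 152)
P*M(0, S) = 152*(2*I) = 304*I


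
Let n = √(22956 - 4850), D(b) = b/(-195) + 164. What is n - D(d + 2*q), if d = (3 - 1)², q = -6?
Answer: -31988/195 + √18106 ≈ -29.482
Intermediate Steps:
d = 4 (d = 2² = 4)
D(b) = 164 - b/195 (D(b) = -b/195 + 164 = 164 - b/195)
n = √18106 ≈ 134.56
n - D(d + 2*q) = √18106 - (164 - (4 + 2*(-6))/195) = √18106 - (164 - (4 - 12)/195) = √18106 - (164 - 1/195*(-8)) = √18106 - (164 + 8/195) = √18106 - 1*31988/195 = √18106 - 31988/195 = -31988/195 + √18106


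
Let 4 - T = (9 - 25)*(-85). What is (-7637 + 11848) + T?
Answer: 2855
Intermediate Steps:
T = -1356 (T = 4 - (9 - 25)*(-85) = 4 - (-16)*(-85) = 4 - 1*1360 = 4 - 1360 = -1356)
(-7637 + 11848) + T = (-7637 + 11848) - 1356 = 4211 - 1356 = 2855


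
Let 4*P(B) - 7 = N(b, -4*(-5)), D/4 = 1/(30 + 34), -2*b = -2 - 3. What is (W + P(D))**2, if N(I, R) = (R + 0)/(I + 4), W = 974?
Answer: 2578506841/2704 ≈ 9.5359e+5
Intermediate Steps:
b = 5/2 (b = -(-2 - 3)/2 = -1/2*(-5) = 5/2 ≈ 2.5000)
N(I, R) = R/(4 + I)
D = 1/16 (D = 4/(30 + 34) = 4/64 = 4*(1/64) = 1/16 ≈ 0.062500)
P(B) = 131/52 (P(B) = 7/4 + ((-4*(-5))/(4 + 5/2))/4 = 7/4 + (20/(13/2))/4 = 7/4 + (20*(2/13))/4 = 7/4 + (1/4)*(40/13) = 7/4 + 10/13 = 131/52)
(W + P(D))**2 = (974 + 131/52)**2 = (50779/52)**2 = 2578506841/2704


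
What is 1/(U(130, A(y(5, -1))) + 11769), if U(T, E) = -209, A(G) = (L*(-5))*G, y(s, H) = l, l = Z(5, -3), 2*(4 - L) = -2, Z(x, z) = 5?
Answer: 1/11560 ≈ 8.6505e-5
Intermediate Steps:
L = 5 (L = 4 - ½*(-2) = 4 + 1 = 5)
l = 5
y(s, H) = 5
A(G) = -25*G (A(G) = (5*(-5))*G = -25*G)
1/(U(130, A(y(5, -1))) + 11769) = 1/(-209 + 11769) = 1/11560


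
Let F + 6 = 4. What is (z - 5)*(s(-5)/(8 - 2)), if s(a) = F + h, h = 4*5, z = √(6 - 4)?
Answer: -15 + 3*√2 ≈ -10.757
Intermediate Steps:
F = -2 (F = -6 + 4 = -2)
z = √2 ≈ 1.4142
h = 20
s(a) = 18 (s(a) = -2 + 20 = 18)
(z - 5)*(s(-5)/(8 - 2)) = (√2 - 5)*(18/(8 - 2)) = (-5 + √2)*(18/6) = (-5 + √2)*(18*(⅙)) = (-5 + √2)*3 = -15 + 3*√2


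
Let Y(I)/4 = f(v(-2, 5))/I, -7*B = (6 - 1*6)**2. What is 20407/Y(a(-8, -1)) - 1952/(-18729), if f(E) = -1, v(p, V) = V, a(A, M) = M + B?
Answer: 382210511/74916 ≈ 5101.9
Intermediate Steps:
B = 0 (B = -(6 - 1*6)**2/7 = -(6 - 6)**2/7 = -1/7*0**2 = -1/7*0 = 0)
a(A, M) = M (a(A, M) = M + 0 = M)
Y(I) = -4/I (Y(I) = 4*(-1/I) = -4/I)
20407/Y(a(-8, -1)) - 1952/(-18729) = 20407/((-4/(-1))) - 1952/(-18729) = 20407/((-4*(-1))) - 1952*(-1/18729) = 20407/4 + 1952/18729 = 382210511/74916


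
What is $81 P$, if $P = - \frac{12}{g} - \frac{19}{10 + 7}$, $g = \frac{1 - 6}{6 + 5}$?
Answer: $\frac{174069}{85} \approx 2047.9$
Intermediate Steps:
$g = - \frac{5}{11} \approx -0.45455$
$P = \frac{2149}{85}$ ($P = - \frac{12}{- \frac{5}{11}} - \frac{19}{10 + 7} = \left(-12\right) \left(- \frac{11}{5}\right) - \frac{19}{17} = \frac{132}{5} - \frac{19}{17} = \frac{2149}{85} \approx 25.282$)
$81 P = 81 \cdot \frac{2149}{85} = \frac{174069}{85}$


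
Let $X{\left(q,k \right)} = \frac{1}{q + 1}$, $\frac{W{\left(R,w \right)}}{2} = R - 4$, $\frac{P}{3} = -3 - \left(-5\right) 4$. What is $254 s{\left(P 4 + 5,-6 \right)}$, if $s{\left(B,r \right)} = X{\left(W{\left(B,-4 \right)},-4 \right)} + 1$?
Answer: $\frac{104648}{411} \approx 254.62$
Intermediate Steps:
$P = 51$ ($P = 3 \left(-3 - \left(-5\right) 4\right) = 3 \left(-3 - -20\right) = 3 \left(-3 + 20\right) = 3 \cdot 17 = 51$)
$W{\left(R,w \right)} = -8 + 2 R$ ($W{\left(R,w \right)} = 2 \left(R - 4\right) = 2 \left(-4 + R\right) = -8 + 2 R$)
$X{\left(q,k \right)} = \frac{1}{1 + q}$
$s{\left(B,r \right)} = 1 + \frac{1}{-7 + 2 B}$ ($s{\left(B,r \right)} = \frac{1}{1 + \left(-8 + 2 B\right)} + 1 = \frac{1}{-7 + 2 B} + 1 = 1 + \frac{1}{-7 + 2 B}$)
$254 s{\left(P 4 + 5,-6 \right)} = 254 \frac{2 \left(-3 + \left(51 \cdot 4 + 5\right)\right)}{-7 + 2 \left(51 \cdot 4 + 5\right)} = 254 \frac{2 \left(-3 + \left(204 + 5\right)\right)}{-7 + 2 \left(204 + 5\right)} = 254 \frac{2 \left(-3 + 209\right)}{-7 + 2 \cdot 209} = 254 \cdot 2 \frac{1}{-7 + 418} \cdot 206 = 254 \cdot 2 \cdot \frac{1}{411} \cdot 206 = 254 \cdot \frac{412}{411} = \frac{104648}{411}$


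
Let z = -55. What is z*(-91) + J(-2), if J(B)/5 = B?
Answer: 4995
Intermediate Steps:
J(B) = 5*B
z*(-91) + J(-2) = -55*(-91) + 5*(-2) = 5005 - 10 = 4995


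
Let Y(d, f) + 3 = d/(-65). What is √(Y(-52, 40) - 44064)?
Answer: I*√1101655/5 ≈ 209.92*I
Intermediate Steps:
Y(d, f) = -3 - d/65 (Y(d, f) = -3 + d/(-65) = -3 + d*(-1/65) = -3 - d/65)
√(Y(-52, 40) - 44064) = √((-3 - 1/65*(-52)) - 44064) = √((-3 + ⅘) - 44064) = √(-11/5 - 44064) = √(-220331/5) = I*√1101655/5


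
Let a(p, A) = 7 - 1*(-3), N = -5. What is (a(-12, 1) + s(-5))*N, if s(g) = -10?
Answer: 0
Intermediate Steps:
a(p, A) = 10 (a(p, A) = 7 + 3 = 10)
(a(-12, 1) + s(-5))*N = (10 - 10)*(-5) = 0*(-5) = 0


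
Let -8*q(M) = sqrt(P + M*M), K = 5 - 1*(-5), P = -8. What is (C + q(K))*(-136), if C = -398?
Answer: 54128 + 34*sqrt(23) ≈ 54291.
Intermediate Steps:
K = 10 (K = 5 + 5 = 10)
q(M) = -sqrt(-8 + M**2)/8 (q(M) = -sqrt(-8 + M*M)/8 = -sqrt(-8 + M**2)/8)
(C + q(K))*(-136) = (-398 - sqrt(-8 + 10**2)/8)*(-136) = (-398 - sqrt(-8 + 100)/8)*(-136) = (-398 - sqrt(23)/4)*(-136) = 54128 + 34*sqrt(23)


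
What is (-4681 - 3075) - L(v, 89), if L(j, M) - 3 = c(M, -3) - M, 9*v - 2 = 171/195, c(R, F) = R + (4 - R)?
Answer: -7674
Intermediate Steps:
c(R, F) = 4
v = 187/585 (v = 2/9 + (171/195)/9 = 2/9 + (171*(1/195))/9 = 2/9 + (1/9)*(57/65) = 2/9 + 19/195 = 187/585 ≈ 0.31966)
L(j, M) = 7 - M (L(j, M) = 3 + (4 - M) = 7 - M)
(-4681 - 3075) - L(v, 89) = (-4681 - 3075) - (7 - 1*89) = -7756 - (7 - 89) = -7756 - 1*(-82) = -7756 + 82 = -7674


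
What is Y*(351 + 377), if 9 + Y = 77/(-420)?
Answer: -100282/15 ≈ -6685.5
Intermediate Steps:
Y = -551/60 (Y = -9 + 77/(-420) = -9 + 77*(-1/420) = -9 - 11/60 = -551/60 ≈ -9.1833)
Y*(351 + 377) = -551*(351 + 377)/60 = -551/60*728 = -100282/15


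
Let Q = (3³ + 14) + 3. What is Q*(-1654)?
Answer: -72776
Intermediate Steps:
Q = 44 (Q = (27 + 14) + 3 = 41 + 3 = 44)
Q*(-1654) = 44*(-1654) = -72776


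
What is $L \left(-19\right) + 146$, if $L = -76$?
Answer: $1590$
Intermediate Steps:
$L \left(-19\right) + 146 = \left(-76\right) \left(-19\right) + 146 = 1444 + 146 = 1590$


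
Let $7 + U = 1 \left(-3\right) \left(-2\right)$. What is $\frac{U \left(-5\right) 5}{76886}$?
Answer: $\frac{25}{76886} \approx 0.00032516$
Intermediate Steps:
$U = -1$ ($U = -7 + 1 \left(-3\right) \left(-2\right) = -7 - -6 = -7 + 6 = -1$)
$\frac{U \left(-5\right) 5}{76886} = \frac{\left(-1\right) \left(-5\right) 5}{76886} = 5 \cdot 5 \cdot \frac{1}{76886} = 25 \cdot \frac{1}{76886} = \frac{25}{76886}$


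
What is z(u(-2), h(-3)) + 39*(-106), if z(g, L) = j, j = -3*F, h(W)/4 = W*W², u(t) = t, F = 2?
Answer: -4140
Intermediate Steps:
h(W) = 4*W³ (h(W) = 4*(W*W²) = 4*W³)
j = -6 (j = -3*2 = -6)
z(g, L) = -6
z(u(-2), h(-3)) + 39*(-106) = -6 + 39*(-106) = -6 - 4134 = -4140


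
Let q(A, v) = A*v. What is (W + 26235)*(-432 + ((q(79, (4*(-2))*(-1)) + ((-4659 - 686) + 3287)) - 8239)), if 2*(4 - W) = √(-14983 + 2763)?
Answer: -264935183 + 10097*I*√3055 ≈ -2.6494e+8 + 5.5808e+5*I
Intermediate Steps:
W = 4 - I*√3055 (W = 4 - √(-14983 + 2763)/2 = 4 - I*√3055 ≈ 4.0 - 55.272*I)
(W + 26235)*(-432 + ((q(79, (4*(-2))*(-1)) + ((-4659 - 686) + 3287)) - 8239)) = ((4 - I*√3055) + 26235)*(-432 + ((79*((4*(-2))*(-1)) + ((-4659 - 686) + 3287)) - 8239)) = (26239 - I*√3055)*(-432 + ((79*(-8*(-1)) + (-5345 + 3287)) - 8239)) = (26239 - I*√3055)*(-432 + ((79*8 - 2058) - 8239)) = (26239 - I*√3055)*(-432 + ((632 - 2058) - 8239)) = (26239 - I*√3055)*(-432 + (-1426 - 8239)) = (26239 - I*√3055)*(-432 - 9665) = (26239 - I*√3055)*(-10097) = -264935183 + 10097*I*√3055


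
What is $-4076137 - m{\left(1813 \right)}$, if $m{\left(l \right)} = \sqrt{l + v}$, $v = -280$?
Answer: $-4076137 - \sqrt{1533} \approx -4.0762 \cdot 10^{6}$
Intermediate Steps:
$m{\left(l \right)} = \sqrt{-280 + l}$ ($m{\left(l \right)} = \sqrt{l - 280} = \sqrt{-280 + l}$)
$-4076137 - m{\left(1813 \right)} = -4076137 - \sqrt{-280 + 1813} = -4076137 - \sqrt{1533}$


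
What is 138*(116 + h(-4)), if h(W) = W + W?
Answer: 14904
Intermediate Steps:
h(W) = 2*W
138*(116 + h(-4)) = 138*(116 + 2*(-4)) = 138*(116 - 8) = 138*108 = 14904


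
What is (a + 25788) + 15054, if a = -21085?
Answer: 19757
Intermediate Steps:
(a + 25788) + 15054 = (-21085 + 25788) + 15054 = 4703 + 15054 = 19757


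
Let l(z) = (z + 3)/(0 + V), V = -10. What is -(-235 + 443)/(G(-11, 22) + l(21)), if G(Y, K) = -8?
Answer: 20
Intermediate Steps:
l(z) = -3/10 - z/10 (l(z) = (z + 3)/(0 - 10) = (3 + z)/(-10) = (3 + z)*(-⅒) = -3/10 - z/10)
-(-235 + 443)/(G(-11, 22) + l(21)) = -(-235 + 443)/(-8 + (-3/10 - ⅒*21)) = -208/(-8 + (-3/10 - 21/10)) = -208/(-8 - 12/5) = -208/(-52/5) = -208*(-5)/52 = -1*(-20) = 20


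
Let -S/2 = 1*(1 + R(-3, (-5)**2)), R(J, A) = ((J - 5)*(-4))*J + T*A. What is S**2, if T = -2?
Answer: 84100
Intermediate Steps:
R(J, A) = -2*A + J*(20 - 4*J) (R(J, A) = ((J - 5)*(-4))*J - 2*A = ((-5 + J)*(-4))*J - 2*A = (20 - 4*J)*J - 2*A = J*(20 - 4*J) - 2*A = -2*A + J*(20 - 4*J))
S = 290 (S = -2*(1 + (-4*(-3)**2 - 2*(-5)**2 + 20*(-3))) = -2*(1 + (-4*9 - 2*25 - 60)) = -2*(1 + (-36 - 50 - 60)) = -2*(1 - 146) = -2*(-145) = 290)
S**2 = 290**2 = 84100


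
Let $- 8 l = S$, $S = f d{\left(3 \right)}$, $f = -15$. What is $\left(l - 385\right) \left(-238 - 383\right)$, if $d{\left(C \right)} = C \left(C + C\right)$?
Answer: $\frac{872505}{4} \approx 2.1813 \cdot 10^{5}$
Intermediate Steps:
$d{\left(C \right)} = 2 C^{2}$ ($d{\left(C \right)} = C 2 C = 2 C^{2}$)
$S = -270$ ($S = - 15 \cdot 2 \cdot 3^{2} = - 15 \cdot 2 \cdot 9 = \left(-15\right) 18 = -270$)
$l = \frac{135}{4}$ ($l = \left(- \frac{1}{8}\right) \left(-270\right) = \frac{135}{4} \approx 33.75$)
$\left(l - 385\right) \left(-238 - 383\right) = \left(\frac{135}{4} - 385\right) \left(-238 - 383\right) = \left(- \frac{1405}{4}\right) \left(-621\right) = \frac{872505}{4}$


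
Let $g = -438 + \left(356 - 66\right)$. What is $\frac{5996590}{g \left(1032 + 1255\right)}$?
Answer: $- \frac{81035}{4574} \approx -17.716$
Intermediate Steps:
$g = -148$ ($g = -438 + \left(356 - 66\right) = -438 + 290 = -148$)
$\frac{5996590}{g \left(1032 + 1255\right)} = \frac{5996590}{\left(-148\right) \left(1032 + 1255\right)} = \frac{5996590}{\left(-148\right) 2287} = \frac{5996590}{-338476} = 5996590 \left(- \frac{1}{338476}\right) = - \frac{81035}{4574}$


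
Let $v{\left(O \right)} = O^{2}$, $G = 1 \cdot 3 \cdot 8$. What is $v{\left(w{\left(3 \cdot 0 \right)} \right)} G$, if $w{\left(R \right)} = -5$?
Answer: $600$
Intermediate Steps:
$G = 24$ ($G = 3 \cdot 8 = 24$)
$v{\left(w{\left(3 \cdot 0 \right)} \right)} G = \left(-5\right)^{2} \cdot 24 = 25 \cdot 24 = 600$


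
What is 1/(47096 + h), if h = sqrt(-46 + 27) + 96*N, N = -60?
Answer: 41336/1708664915 - I*sqrt(19)/1708664915 ≈ 2.4192e-5 - 2.5511e-9*I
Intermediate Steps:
h = -5760 + I*sqrt(19) (h = sqrt(-46 + 27) + 96*(-60) = sqrt(-19) - 5760 = I*sqrt(19) - 5760 = -5760 + I*sqrt(19) ≈ -5760.0 + 4.3589*I)
1/(47096 + h) = 1/(47096 + (-5760 + I*sqrt(19))) = 1/(41336 + I*sqrt(19))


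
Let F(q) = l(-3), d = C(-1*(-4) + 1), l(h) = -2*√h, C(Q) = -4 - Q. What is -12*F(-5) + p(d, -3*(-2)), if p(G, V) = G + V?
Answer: -3 + 24*I*√3 ≈ -3.0 + 41.569*I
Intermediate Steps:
d = -9 (d = -4 - (-1*(-4) + 1) = -4 - (4 + 1) = -4 - 1*5 = -4 - 5 = -9)
F(q) = -2*I*√3
-12*F(-5) + p(d, -3*(-2)) = -(-24)*I*√3 + (-9 - 3*(-2)) = 24*I*√3 + (-9 + 6) = 24*I*√3 - 3 = -3 + 24*I*√3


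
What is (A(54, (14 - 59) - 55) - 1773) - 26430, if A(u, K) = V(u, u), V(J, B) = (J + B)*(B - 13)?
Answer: -23775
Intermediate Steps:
V(J, B) = (-13 + B)*(B + J) (V(J, B) = (B + J)*(-13 + B) = (-13 + B)*(B + J))
A(u, K) = -26*u + 2*u² (A(u, K) = u² - 13*u - 13*u + u*u = u² - 13*u - 13*u + u² = -26*u + 2*u²)
(A(54, (14 - 59) - 55) - 1773) - 26430 = (2*54*(-13 + 54) - 1773) - 26430 = (2*54*41 - 1773) - 26430 = (4428 - 1773) - 26430 = 2655 - 26430 = -23775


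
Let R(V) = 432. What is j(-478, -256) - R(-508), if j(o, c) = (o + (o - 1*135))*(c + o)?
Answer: 800362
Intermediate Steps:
j(o, c) = (-135 + 2*o)*(c + o) (j(o, c) = (o + (o - 135))*(c + o) = (o + (-135 + o))*(c + o) = (-135 + 2*o)*(c + o))
j(-478, -256) - R(-508) = (-135*(-256) - 135*(-478) + 2*(-478)**2 + 2*(-256)*(-478)) - 1*432 = (34560 + 64530 + 2*228484 + 244736) - 432 = (34560 + 64530 + 456968 + 244736) - 432 = 800794 - 432 = 800362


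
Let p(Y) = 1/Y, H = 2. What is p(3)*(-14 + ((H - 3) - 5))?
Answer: -20/3 ≈ -6.6667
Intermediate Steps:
p(3)*(-14 + ((H - 3) - 5)) = (-14 + ((2 - 3) - 5))/3 = (-14 + (-1 - 5))/3 = (-14 - 6)/3 = (1/3)*(-20) = -20/3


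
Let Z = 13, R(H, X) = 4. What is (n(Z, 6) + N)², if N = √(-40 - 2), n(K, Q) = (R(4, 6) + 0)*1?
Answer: (4 + I*√42)² ≈ -26.0 + 51.846*I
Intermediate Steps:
n(K, Q) = 4 (n(K, Q) = (4 + 0)*1 = 4*1 = 4)
N = I*√42 (N = √(-42) = I*√42 ≈ 6.4807*I)
(n(Z, 6) + N)² = (4 + I*√42)²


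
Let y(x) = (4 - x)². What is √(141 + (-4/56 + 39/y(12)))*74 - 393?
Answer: -393 + 37*√443863/28 ≈ 487.38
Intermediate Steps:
√(141 + (-4/56 + 39/y(12)))*74 - 393 = √(141 + (-4/56 + 39/((-4 + 12)²)))*74 - 393 = √(141 + (-4*1/56 + 39/(8²)))*74 - 393 = √(141 + (-1/14 + 39/64))*74 - 393 = √(141 + 241/448)*74 - 393 = √(63409/448)*74 - 393 = (√443863/56)*74 - 393 = 37*√443863/28 - 393 = -393 + 37*√443863/28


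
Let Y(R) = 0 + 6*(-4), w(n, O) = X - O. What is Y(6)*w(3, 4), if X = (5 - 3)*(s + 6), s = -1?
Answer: -144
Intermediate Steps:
X = 10 (X = (5 - 3)*(-1 + 6) = 2*5 = 10)
w(n, O) = 10 - O
Y(R) = -24 (Y(R) = 0 - 24 = -24)
Y(6)*w(3, 4) = -24*(10 - 1*4) = -24*(10 - 4) = -24*6 = -144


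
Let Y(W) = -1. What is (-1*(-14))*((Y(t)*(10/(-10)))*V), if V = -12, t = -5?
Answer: -168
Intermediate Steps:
(-1*(-14))*((Y(t)*(10/(-10)))*V) = (-1*(-14))*(-10/(-10)*(-12)) = 14*(-10*(-1)/10*(-12)) = 14*(-1*(-1)*(-12)) = 14*(1*(-12)) = 14*(-12) = -168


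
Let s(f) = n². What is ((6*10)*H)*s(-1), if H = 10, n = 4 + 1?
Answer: 15000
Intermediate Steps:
n = 5
s(f) = 25 (s(f) = 5² = 25)
((6*10)*H)*s(-1) = ((6*10)*10)*25 = (60*10)*25 = 600*25 = 15000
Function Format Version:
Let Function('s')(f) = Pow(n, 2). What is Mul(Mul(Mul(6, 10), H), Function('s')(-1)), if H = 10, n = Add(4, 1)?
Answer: 15000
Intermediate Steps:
n = 5
Function('s')(f) = 25 (Function('s')(f) = Pow(5, 2) = 25)
Mul(Mul(Mul(6, 10), H), Function('s')(-1)) = Mul(Mul(Mul(6, 10), 10), 25) = Mul(Mul(60, 10), 25) = Mul(600, 25) = 15000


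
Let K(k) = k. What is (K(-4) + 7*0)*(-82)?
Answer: 328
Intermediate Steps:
(K(-4) + 7*0)*(-82) = (-4 + 7*0)*(-82) = (-4 + 0)*(-82) = -4*(-82) = 328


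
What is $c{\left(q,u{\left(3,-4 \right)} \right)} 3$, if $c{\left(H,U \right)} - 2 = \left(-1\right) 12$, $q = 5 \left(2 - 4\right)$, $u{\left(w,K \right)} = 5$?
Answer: $-30$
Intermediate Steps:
$q = -10$ ($q = 5 \left(-2\right) = -10$)
$c{\left(H,U \right)} = -10$ ($c{\left(H,U \right)} = 2 - 12 = -10$)
$c{\left(q,u{\left(3,-4 \right)} \right)} 3 = \left(-10\right) 3 = -30$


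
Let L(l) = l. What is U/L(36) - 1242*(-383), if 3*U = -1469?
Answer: 51372619/108 ≈ 4.7567e+5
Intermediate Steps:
U = -1469/3 (U = (⅓)*(-1469) = -1469/3 ≈ -489.67)
U/L(36) - 1242*(-383) = -1469/3/36 - 1242*(-383) = -1469/3*1/36 + 475686 = -1469/108 + 475686 = 51372619/108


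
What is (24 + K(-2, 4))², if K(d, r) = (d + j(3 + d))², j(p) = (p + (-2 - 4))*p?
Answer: 5329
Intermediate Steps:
j(p) = p*(-6 + p) (j(p) = (p - 6)*p = (-6 + p)*p = p*(-6 + p))
K(d, r) = (d + (-3 + d)*(3 + d))² (K(d, r) = (d + (3 + d)*(-6 + (3 + d)))² = (d + (3 + d)*(-3 + d))² = (d + (-3 + d)*(3 + d))²)
(24 + K(-2, 4))² = (24 + (-9 - 2 + (-2)²)²)² = (24 + (-9 - 2 + 4)²)² = (24 + (-7)²)² = (24 + 49)² = 73² = 5329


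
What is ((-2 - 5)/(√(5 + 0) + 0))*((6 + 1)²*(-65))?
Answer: 4459*√5 ≈ 9970.6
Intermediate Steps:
((-2 - 5)/(√(5 + 0) + 0))*((6 + 1)²*(-65)) = (-7/(√5 + 0))*(7²*(-65)) = (-7*√5/5)*(49*(-65)) = -7*√5/5*(-3185) = 4459*√5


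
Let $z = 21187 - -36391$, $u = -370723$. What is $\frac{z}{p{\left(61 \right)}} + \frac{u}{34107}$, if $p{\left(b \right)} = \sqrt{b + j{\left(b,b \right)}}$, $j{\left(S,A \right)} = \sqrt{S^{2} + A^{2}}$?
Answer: $- \frac{370723}{34107} + \frac{57578 \sqrt{61}}{61 \sqrt{1 + \sqrt{2}}} \approx 4733.8$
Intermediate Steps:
$j{\left(S,A \right)} = \sqrt{A^{2} + S^{2}}$
$z = 57578$ ($z = 21187 + 36391 = 57578$)
$p{\left(b \right)} = \sqrt{b + \sqrt{2} \sqrt{b^{2}}}$ ($p{\left(b \right)} = \sqrt{b + \sqrt{b^{2} + b^{2}}} = \sqrt{b + \sqrt{2 b^{2}}} = \sqrt{b + \sqrt{2} \sqrt{b^{2}}}$)
$\frac{z}{p{\left(61 \right)}} + \frac{u}{34107} = \frac{57578}{\sqrt{61 + \sqrt{2} \sqrt{61^{2}}}} - \frac{370723}{34107} = \frac{57578}{\sqrt{61 + \sqrt{2} \sqrt{3721}}} - \frac{370723}{34107} = \frac{57578}{\sqrt{61 + \sqrt{2} \cdot 61}} - \frac{370723}{34107} = \frac{57578}{\sqrt{61 + 61 \sqrt{2}}} - \frac{370723}{34107} = - \frac{370723}{34107} + \frac{57578}{\sqrt{61 + 61 \sqrt{2}}}$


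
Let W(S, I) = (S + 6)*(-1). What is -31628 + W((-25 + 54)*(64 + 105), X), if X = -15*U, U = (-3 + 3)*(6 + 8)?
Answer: -36535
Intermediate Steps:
U = 0 (U = 0*14 = 0)
X = 0 (X = -15*0 = 0)
W(S, I) = -6 - S (W(S, I) = (6 + S)*(-1) = -6 - S)
-31628 + W((-25 + 54)*(64 + 105), X) = -31628 + (-6 - (-25 + 54)*(64 + 105)) = -31628 + (-6 - 29*169) = -31628 + (-6 - 1*4901) = -31628 + (-6 - 4901) = -31628 - 4907 = -36535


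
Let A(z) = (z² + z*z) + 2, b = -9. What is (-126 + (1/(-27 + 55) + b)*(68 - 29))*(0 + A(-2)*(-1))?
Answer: 66585/14 ≈ 4756.1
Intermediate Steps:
A(z) = 2 + 2*z² (A(z) = (z² + z²) + 2 = 2*z² + 2 = 2 + 2*z²)
(-126 + (1/(-27 + 55) + b)*(68 - 29))*(0 + A(-2)*(-1)) = (-126 + (1/(-27 + 55) - 9)*(68 - 29))*(0 + (2 + 2*(-2)²)*(-1)) = (-126 + (1/28 - 9)*39)*(0 + (2 + 2*4)*(-1)) = (-126 + (1/28 - 9)*39)*(0 + (2 + 8)*(-1)) = (-126 - 251/28*39)*(0 + 10*(-1)) = (-126 - 9789/28)*(0 - 10) = -13317/28*(-10) = 66585/14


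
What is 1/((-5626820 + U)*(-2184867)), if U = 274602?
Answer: 1/11693884485006 ≈ 8.5515e-14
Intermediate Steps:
1/((-5626820 + U)*(-2184867)) = 1/((-5626820 + 274602)*(-2184867)) = -1/2184867/(-5352218) = -1/5352218*(-1/2184867) = 1/11693884485006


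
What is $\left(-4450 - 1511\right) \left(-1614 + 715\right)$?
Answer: $5358939$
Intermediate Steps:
$\left(-4450 - 1511\right) \left(-1614 + 715\right) = \left(-5961\right) \left(-899\right) = 5358939$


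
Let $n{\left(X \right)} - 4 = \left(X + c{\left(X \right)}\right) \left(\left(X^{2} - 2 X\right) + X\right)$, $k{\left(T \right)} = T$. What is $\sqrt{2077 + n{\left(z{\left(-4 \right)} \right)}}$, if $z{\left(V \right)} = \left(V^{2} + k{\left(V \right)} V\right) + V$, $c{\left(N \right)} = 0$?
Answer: $\sqrt{23249} \approx 152.48$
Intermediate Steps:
$z{\left(V \right)} = V + 2 V^{2}$ ($z{\left(V \right)} = \left(V^{2} + V V\right) + V = \left(V^{2} + V^{2}\right) + V = 2 V^{2} + V = V + 2 V^{2}$)
$n{\left(X \right)} = 4 + X \left(X^{2} - X\right)$ ($n{\left(X \right)} = 4 + \left(X + 0\right) \left(\left(X^{2} - 2 X\right) + X\right) = 4 + X \left(X^{2} - X\right)$)
$\sqrt{2077 + n{\left(z{\left(-4 \right)} \right)}} = \sqrt{2077 + \left(4 + \left(- 4 \left(1 + 2 \left(-4\right)\right)\right)^{3} - \left(- 4 \left(1 + 2 \left(-4\right)\right)\right)^{2}\right)} = \sqrt{2077 + \left(4 + \left(- 4 \left(1 - 8\right)\right)^{3} - \left(- 4 \left(1 - 8\right)\right)^{2}\right)} = \sqrt{2077 + \left(4 + \left(\left(-4\right) \left(-7\right)\right)^{3} - \left(\left(-4\right) \left(-7\right)\right)^{2}\right)} = \sqrt{2077 + \left(4 + 28^{3} - 28^{2}\right)} = \sqrt{2077 + \left(4 + 21952 - 784\right)} = \sqrt{2077 + 21172} = \sqrt{23249}$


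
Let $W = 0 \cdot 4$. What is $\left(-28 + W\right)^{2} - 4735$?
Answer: $-3951$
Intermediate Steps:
$W = 0$
$\left(-28 + W\right)^{2} - 4735 = \left(-28 + 0\right)^{2} - 4735 = \left(-28\right)^{2} - 4735 = 784 - 4735 = -3951$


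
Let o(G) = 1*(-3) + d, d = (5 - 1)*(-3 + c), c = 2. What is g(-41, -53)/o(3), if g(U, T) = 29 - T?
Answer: -82/7 ≈ -11.714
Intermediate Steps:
d = -4 (d = (5 - 1)*(-3 + 2) = 4*(-1) = -4)
o(G) = -7 (o(G) = 1*(-3) - 4 = -3 - 4 = -7)
g(-41, -53)/o(3) = (29 - 1*(-53))/(-7) = (29 + 53)*(-⅐) = 82*(-⅐) = -82/7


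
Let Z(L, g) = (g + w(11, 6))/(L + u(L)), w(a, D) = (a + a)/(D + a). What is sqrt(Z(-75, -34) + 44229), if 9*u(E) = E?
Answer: 9*sqrt(98628815)/425 ≈ 210.31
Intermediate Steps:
w(a, D) = 2*a/(D + a) (w(a, D) = (2*a)/(D + a) = 2*a/(D + a))
u(E) = E/9
Z(L, g) = 9*(22/17 + g)/(10*L) (Z(L, g) = (g + 2*11/(6 + 11))/(L + L/9) = (g + 2*11/17)/((10*L/9)) = (g + 2*11*(1/17))*(9/(10*L)) = (g + 22/17)*(9/(10*L)) = (22/17 + g)*(9/(10*L)) = 9*(22/17 + g)/(10*L))
sqrt(Z(-75, -34) + 44229) = sqrt((9/170)*(22 + 17*(-34))/(-75) + 44229) = sqrt((9/170)*(-1/75)*(22 - 578) + 44229) = sqrt((9/170)*(-1/75)*(-556) + 44229) = sqrt(834/2125 + 44229) = sqrt(93987459/2125) = 9*sqrt(98628815)/425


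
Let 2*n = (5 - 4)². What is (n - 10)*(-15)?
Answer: 285/2 ≈ 142.50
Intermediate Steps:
n = ½ (n = (5 - 4)²/2 = (½)*1² = (½)*1 = ½ ≈ 0.50000)
(n - 10)*(-15) = (½ - 10)*(-15) = -19/2*(-15) = 285/2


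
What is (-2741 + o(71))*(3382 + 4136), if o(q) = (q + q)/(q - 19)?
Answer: -267622005/13 ≈ -2.0586e+7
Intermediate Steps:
o(q) = 2*q/(-19 + q) (o(q) = (2*q)/(-19 + q) = 2*q/(-19 + q))
(-2741 + o(71))*(3382 + 4136) = (-2741 + 2*71/(-19 + 71))*(3382 + 4136) = (-2741 + 2*71/52)*7518 = (-2741 + 2*71*(1/52))*7518 = (-2741 + 71/26)*7518 = -71195/26*7518 = -267622005/13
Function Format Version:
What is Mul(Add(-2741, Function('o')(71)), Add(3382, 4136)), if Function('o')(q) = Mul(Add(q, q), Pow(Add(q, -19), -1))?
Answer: Rational(-267622005, 13) ≈ -2.0586e+7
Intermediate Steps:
Function('o')(q) = Mul(2, q, Pow(Add(-19, q), -1)) (Function('o')(q) = Mul(Mul(2, q), Pow(Add(-19, q), -1)) = Mul(2, q, Pow(Add(-19, q), -1)))
Mul(Add(-2741, Function('o')(71)), Add(3382, 4136)) = Mul(Add(-2741, Mul(2, 71, Pow(Add(-19, 71), -1))), Add(3382, 4136)) = Mul(Add(-2741, Mul(2, 71, Pow(52, -1))), 7518) = Mul(Add(-2741, Mul(2, 71, Rational(1, 52))), 7518) = Mul(Add(-2741, Rational(71, 26)), 7518) = Mul(Rational(-71195, 26), 7518) = Rational(-267622005, 13)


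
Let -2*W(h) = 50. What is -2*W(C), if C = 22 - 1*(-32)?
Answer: 50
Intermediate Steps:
C = 54 (C = 22 + 32 = 54)
W(h) = -25 (W(h) = -½*50 = -25)
-2*W(C) = -2*(-25) = 50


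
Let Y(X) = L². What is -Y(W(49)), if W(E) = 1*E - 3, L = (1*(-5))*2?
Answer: -100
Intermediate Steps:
L = -10 (L = -5*2 = -10)
W(E) = -3 + E (W(E) = E - 3 = -3 + E)
Y(X) = 100 (Y(X) = (-10)² = 100)
-Y(W(49)) = -1*100 = -100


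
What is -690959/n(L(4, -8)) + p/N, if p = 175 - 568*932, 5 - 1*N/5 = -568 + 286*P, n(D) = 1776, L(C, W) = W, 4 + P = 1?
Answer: -1961224207/4235760 ≈ -463.02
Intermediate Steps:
P = -3 (P = -4 + 1 = -3)
N = 7155 (N = 25 - 5*(-568 + 286*(-3)) = 25 - 5*(-568 - 858) = 25 - 5*(-1426) = 25 + 7130 = 7155)
p = -529201 (p = 175 - 529376 = -529201)
-690959/n(L(4, -8)) + p/N = -690959/1776 - 529201/7155 = -1961224207/4235760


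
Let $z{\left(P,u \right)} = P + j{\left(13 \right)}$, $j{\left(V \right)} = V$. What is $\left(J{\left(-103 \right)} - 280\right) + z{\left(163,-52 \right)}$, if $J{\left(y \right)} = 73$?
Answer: $-31$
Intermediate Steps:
$z{\left(P,u \right)} = 13 + P$ ($z{\left(P,u \right)} = P + 13 = 13 + P$)
$\left(J{\left(-103 \right)} - 280\right) + z{\left(163,-52 \right)} = \left(73 - 280\right) + \left(13 + 163\right) = \left(73 - 280\right) + 176 = -207 + 176 = -31$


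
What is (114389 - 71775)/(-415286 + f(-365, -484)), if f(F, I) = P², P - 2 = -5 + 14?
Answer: -42614/415165 ≈ -0.10264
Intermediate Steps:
P = 11 (P = 2 + (-5 + 14) = 2 + 9 = 11)
f(F, I) = 121 (f(F, I) = 11² = 121)
(114389 - 71775)/(-415286 + f(-365, -484)) = (114389 - 71775)/(-415286 + 121) = 42614/(-415165) = 42614*(-1/415165) = -42614/415165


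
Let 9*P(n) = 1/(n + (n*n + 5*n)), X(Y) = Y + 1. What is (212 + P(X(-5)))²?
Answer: 232959169/5184 ≈ 44938.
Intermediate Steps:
X(Y) = 1 + Y
P(n) = 1/(9*(n² + 6*n)) (P(n) = 1/(9*(n + (n*n + 5*n))) = 1/(9*(n + (n² + 5*n))) = 1/(9*(n² + 6*n)))
(212 + P(X(-5)))² = (212 + 1/(9*(1 - 5)*(6 + (1 - 5))))² = (212 + (⅑)/(-4*(6 - 4)))² = (212 + (⅑)*(-¼)/2)² = (212 + (⅑)*(-¼)*(½))² = (212 - 1/72)² = (15263/72)² = 232959169/5184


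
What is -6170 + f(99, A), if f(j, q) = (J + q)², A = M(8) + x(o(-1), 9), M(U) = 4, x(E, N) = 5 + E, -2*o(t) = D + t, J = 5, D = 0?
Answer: -23839/4 ≈ -5959.8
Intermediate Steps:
o(t) = -t/2 (o(t) = -(0 + t)/2 = -t/2)
A = 19/2 (A = 4 + (5 - ½*(-1)) = 4 + (5 + ½) = 4 + 11/2 = 19/2 ≈ 9.5000)
f(j, q) = (5 + q)²
-6170 + f(99, A) = -6170 + (5 + 19/2)² = -6170 + (29/2)² = -6170 + 841/4 = -23839/4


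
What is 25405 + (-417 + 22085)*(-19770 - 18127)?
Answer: -821126791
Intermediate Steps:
25405 + (-417 + 22085)*(-19770 - 18127) = 25405 + 21668*(-37897) = 25405 - 821152196 = -821126791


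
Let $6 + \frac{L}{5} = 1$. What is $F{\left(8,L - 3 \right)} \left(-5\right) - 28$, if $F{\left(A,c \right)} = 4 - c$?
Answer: $-188$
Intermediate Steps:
$L = -25$ ($L = -30 + 5 \cdot 1 = -30 + 5 = -25$)
$F{\left(8,L - 3 \right)} \left(-5\right) - 28 = \left(4 - \left(-25 - 3\right)\right) \left(-5\right) - 28 = \left(4 - -28\right) \left(-5\right) - 28 = \left(4 + 28\right) \left(-5\right) - 28 = 32 \left(-5\right) - 28 = -160 - 28 = -188$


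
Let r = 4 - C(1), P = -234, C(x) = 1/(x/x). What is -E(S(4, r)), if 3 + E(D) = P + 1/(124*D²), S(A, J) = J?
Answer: 264491/1116 ≈ 237.00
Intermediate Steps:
C(x) = 1 (C(x) = 1/1 = 1)
r = 3 (r = 4 - 1*1 = 4 - 1 = 3)
E(D) = -237 + 1/(124*D²) (E(D) = -3 + (-234 + 1/(124*D²)) = -237 + 1/(124*D²))
-E(S(4, r)) = -(-237 + (1/124)/3²) = -(-237 + (1/124)*(⅑)) = -(-237 + 1/1116) = -1*(-264491/1116) = 264491/1116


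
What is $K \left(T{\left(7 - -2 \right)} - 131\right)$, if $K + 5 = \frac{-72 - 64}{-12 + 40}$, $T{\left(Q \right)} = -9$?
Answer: $1380$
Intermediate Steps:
$K = - \frac{69}{7}$ ($K = -5 + \frac{-72 - 64}{-12 + 40} = -5 - \frac{136}{28} = -5 - \frac{34}{7} = - \frac{69}{7} \approx -9.8571$)
$K \left(T{\left(7 - -2 \right)} - 131\right) = - \frac{69 \left(-9 - 131\right)}{7} = \left(- \frac{69}{7}\right) \left(-140\right) = 1380$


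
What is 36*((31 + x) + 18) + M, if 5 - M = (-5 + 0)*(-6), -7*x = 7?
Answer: 1703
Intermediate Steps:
x = -1 (x = -⅐*7 = -1)
M = -25 (M = 5 - (-5 + 0)*(-6) = 5 - (-5)*(-6) = 5 - 1*30 = 5 - 30 = -25)
36*((31 + x) + 18) + M = 36*((31 - 1) + 18) - 25 = 36*(30 + 18) - 25 = 36*48 - 25 = 1728 - 25 = 1703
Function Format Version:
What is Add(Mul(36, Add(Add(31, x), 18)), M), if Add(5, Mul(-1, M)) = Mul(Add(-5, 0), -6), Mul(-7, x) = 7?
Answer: 1703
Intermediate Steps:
x = -1 (x = Mul(Rational(-1, 7), 7) = -1)
M = -25 (M = Add(5, Mul(-1, Mul(Add(-5, 0), -6))) = Add(5, Mul(-1, Mul(-5, -6))) = Add(5, Mul(-1, 30)) = Add(5, -30) = -25)
Add(Mul(36, Add(Add(31, x), 18)), M) = Add(Mul(36, Add(Add(31, -1), 18)), -25) = Add(Mul(36, Add(30, 18)), -25) = Add(Mul(36, 48), -25) = Add(1728, -25) = 1703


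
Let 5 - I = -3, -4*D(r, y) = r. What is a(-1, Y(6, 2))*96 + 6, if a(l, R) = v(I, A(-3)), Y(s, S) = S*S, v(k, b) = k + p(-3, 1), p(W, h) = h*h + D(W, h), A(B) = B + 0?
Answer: 942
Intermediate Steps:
D(r, y) = -r/4
A(B) = B
p(W, h) = h² - W/4 (p(W, h) = h*h - W/4 = h² - W/4)
I = 8 (I = 5 - 1*(-3) = 5 + 3 = 8)
v(k, b) = 7/4 + k (v(k, b) = k + (1² - ¼*(-3)) = k + (1 + ¾) = k + 7/4 = 7/4 + k)
Y(s, S) = S²
a(l, R) = 39/4 (a(l, R) = 7/4 + 8 = 39/4)
a(-1, Y(6, 2))*96 + 6 = (39/4)*96 + 6 = 936 + 6 = 942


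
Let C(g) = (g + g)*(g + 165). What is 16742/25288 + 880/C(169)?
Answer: 239036413/356851612 ≈ 0.66985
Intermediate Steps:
C(g) = 2*g*(165 + g) (C(g) = (2*g)*(165 + g) = 2*g*(165 + g))
16742/25288 + 880/C(169) = 16742/25288 + 880/((2*169*(165 + 169))) = 16742*(1/25288) + 880/((2*169*334)) = 8371/12644 + 880/112892 = 8371/12644 + 880*(1/112892) = 8371/12644 + 220/28223 = 239036413/356851612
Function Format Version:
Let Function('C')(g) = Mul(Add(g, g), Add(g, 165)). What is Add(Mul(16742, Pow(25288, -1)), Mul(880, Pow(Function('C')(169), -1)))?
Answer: Rational(239036413, 356851612) ≈ 0.66985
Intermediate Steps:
Function('C')(g) = Mul(2, g, Add(165, g)) (Function('C')(g) = Mul(Mul(2, g), Add(165, g)) = Mul(2, g, Add(165, g)))
Add(Mul(16742, Pow(25288, -1)), Mul(880, Pow(Function('C')(169), -1))) = Add(Mul(16742, Pow(25288, -1)), Mul(880, Pow(Mul(2, 169, Add(165, 169)), -1))) = Add(Mul(16742, Rational(1, 25288)), Mul(880, Pow(Mul(2, 169, 334), -1))) = Add(Rational(8371, 12644), Mul(880, Pow(112892, -1))) = Add(Rational(8371, 12644), Mul(880, Rational(1, 112892))) = Add(Rational(8371, 12644), Rational(220, 28223)) = Rational(239036413, 356851612)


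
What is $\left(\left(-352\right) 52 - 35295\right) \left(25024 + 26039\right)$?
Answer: $-2736925737$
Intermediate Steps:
$\left(\left(-352\right) 52 - 35295\right) \left(25024 + 26039\right) = \left(-18304 - 35295\right) 51063 = \left(-53599\right) 51063 = -2736925737$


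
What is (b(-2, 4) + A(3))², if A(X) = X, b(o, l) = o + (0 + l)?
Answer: 25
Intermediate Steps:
b(o, l) = l + o (b(o, l) = o + l = l + o)
(b(-2, 4) + A(3))² = ((4 - 2) + 3)² = (2 + 3)² = 5² = 25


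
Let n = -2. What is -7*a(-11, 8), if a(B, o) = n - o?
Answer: 70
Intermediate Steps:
a(B, o) = -2 - o
-7*a(-11, 8) = -7*(-2 - 1*8) = -7*(-2 - 8) = -7*(-10) = 70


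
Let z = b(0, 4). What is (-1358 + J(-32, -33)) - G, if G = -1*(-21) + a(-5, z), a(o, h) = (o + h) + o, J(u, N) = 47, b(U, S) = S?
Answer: -1326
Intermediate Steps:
z = 4
a(o, h) = h + 2*o (a(o, h) = (h + o) + o = h + 2*o)
G = 15 (G = -1*(-21) + (4 + 2*(-5)) = 21 + (4 - 10) = 21 - 6 = 15)
(-1358 + J(-32, -33)) - G = (-1358 + 47) - 1*15 = -1311 - 15 = -1326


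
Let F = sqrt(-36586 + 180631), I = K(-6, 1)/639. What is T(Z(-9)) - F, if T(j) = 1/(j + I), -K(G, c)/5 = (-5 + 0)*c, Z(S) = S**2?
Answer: 639/51784 - 3*sqrt(16005) ≈ -379.52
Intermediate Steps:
K(G, c) = 25*c (K(G, c) = -5*(-5 + 0)*c = -(-25)*c = 25*c)
I = 25/639 (I = (25*1)/639 = 25*(1/639) = 25/639 ≈ 0.039124)
T(j) = 1/(25/639 + j) (T(j) = 1/(j + 25/639) = 1/(25/639 + j))
F = 3*sqrt(16005) (F = sqrt(144045) = 3*sqrt(16005) ≈ 379.53)
T(Z(-9)) - F = 639/(25 + 639*(-9)**2) - 3*sqrt(16005) = 639/(25 + 639*81) - 3*sqrt(16005) = 639/(25 + 51759) - 3*sqrt(16005) = 639/51784 - 3*sqrt(16005)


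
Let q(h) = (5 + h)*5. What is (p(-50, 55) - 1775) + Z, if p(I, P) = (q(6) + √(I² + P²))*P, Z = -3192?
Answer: -1942 + 275*√221 ≈ 2146.2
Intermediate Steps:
q(h) = 25 + 5*h
p(I, P) = P*(55 + √(I² + P²)) (p(I, P) = ((25 + 5*6) + √(I² + P²))*P = ((25 + 30) + √(I² + P²))*P = (55 + √(I² + P²))*P = P*(55 + √(I² + P²)))
(p(-50, 55) - 1775) + Z = (55*(55 + √((-50)² + 55²)) - 1775) - 3192 = (55*(55 + √(2500 + 3025)) - 1775) - 3192 = (55*(55 + √5525) - 1775) - 3192 = (55*(55 + 5*√221) - 1775) - 3192 = ((3025 + 275*√221) - 1775) - 3192 = (1250 + 275*√221) - 3192 = -1942 + 275*√221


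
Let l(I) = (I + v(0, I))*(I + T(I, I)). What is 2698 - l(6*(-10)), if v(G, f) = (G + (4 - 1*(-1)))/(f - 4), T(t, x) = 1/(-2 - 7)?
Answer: -526097/576 ≈ -913.36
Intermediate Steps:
T(t, x) = -⅑ (T(t, x) = 1/(-9) = -⅑)
v(G, f) = (5 + G)/(-4 + f) (v(G, f) = (G + (4 + 1))/(-4 + f) = (G + 5)/(-4 + f) = (5 + G)/(-4 + f))
l(I) = (-⅑ + I)*(I + 5/(-4 + I)) (l(I) = (I + (5 + 0)/(-4 + I))*(I - ⅑) = (I + 5/(-4 + I))*(-⅑ + I) = (-⅑ + I)*(I + 5/(-4 + I)))
2698 - l(6*(-10)) = 2698 - (-5 - 37*(6*(-10))² + 9*(6*(-10))³ + 49*(6*(-10)))/(9*(-4 + 6*(-10))) = 2698 - (-5 - 37*(-60)² + 9*(-60)³ + 49*(-60))/(9*(-4 - 60)) = 2698 - (-5 - 37*3600 + 9*(-216000) - 2940)/(9*(-64)) = 2698 - (-1)*(-5 - 133200 - 1944000 - 2940)/(9*64) = 2698 - (-1)*(-2080145)/(9*64) = 2698 - 1*2080145/576 = 2698 - 2080145/576 = -526097/576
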